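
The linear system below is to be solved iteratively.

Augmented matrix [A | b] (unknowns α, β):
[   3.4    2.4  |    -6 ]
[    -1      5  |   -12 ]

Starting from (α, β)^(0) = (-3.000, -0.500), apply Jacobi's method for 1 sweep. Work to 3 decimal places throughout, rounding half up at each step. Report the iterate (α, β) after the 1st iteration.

(-1.412, -3.000)

Iteration 1:
  α = (-6 - (2.4)·-0.500) / (3.4) = -1.412
  β = (-12 - (-1)·-3.000) / (5) = -3.000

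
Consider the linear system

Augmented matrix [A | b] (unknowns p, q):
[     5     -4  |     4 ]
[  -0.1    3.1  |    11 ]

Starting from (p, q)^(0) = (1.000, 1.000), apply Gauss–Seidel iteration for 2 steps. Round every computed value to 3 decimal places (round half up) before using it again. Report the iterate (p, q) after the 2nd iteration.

(3.680, 3.667)

Iteration 1:
  p = (4 - (-4)·1.000) / (5) = 1.600
  q = (11 - (-0.1)·1.600) / (3.1) = 3.600
Iteration 2:
  p = (4 - (-4)·3.600) / (5) = 3.680
  q = (11 - (-0.1)·3.680) / (3.1) = 3.667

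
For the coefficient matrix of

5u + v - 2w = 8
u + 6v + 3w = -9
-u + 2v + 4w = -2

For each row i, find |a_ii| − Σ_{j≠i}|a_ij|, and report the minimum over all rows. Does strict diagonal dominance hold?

row 1: |5| − (1+2) = 2
row 2: |6| − (1+3) = 2
row 3: |4| − (1+2) = 1
minimum over rows = 1 → strictly diagonally dominant (convergence guaranteed)

1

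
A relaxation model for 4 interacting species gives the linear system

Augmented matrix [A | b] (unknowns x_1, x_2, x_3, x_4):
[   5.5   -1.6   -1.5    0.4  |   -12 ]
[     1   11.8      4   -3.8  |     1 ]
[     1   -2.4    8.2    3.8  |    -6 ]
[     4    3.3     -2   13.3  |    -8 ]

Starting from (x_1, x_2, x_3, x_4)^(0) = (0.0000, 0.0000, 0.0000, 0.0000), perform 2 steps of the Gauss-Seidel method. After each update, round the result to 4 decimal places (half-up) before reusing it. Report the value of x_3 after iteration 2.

Iteration 1:
  x_1 = (-12 - (-1.6)·0.0000 - (-1.5)·0.0000 - (0.4)·0.0000) / (5.5) = -2.1818
  x_2 = (1 - (1)·-2.1818 - (4)·0.0000 - (-3.8)·0.0000) / (11.8) = 0.2696
  x_3 = (-6 - (1)·-2.1818 - (-2.4)·0.2696 - (3.8)·0.0000) / (8.2) = -0.3867
  x_4 = (-8 - (4)·-2.1818 - (3.3)·0.2696 - (-2)·-0.3867) / (13.3) = -0.0704
Iteration 2:
  x_1 = (-12 - (-1.6)·0.2696 - (-1.5)·-0.3867 - (0.4)·-0.0704) / (5.5) = -2.2037
  x_2 = (1 - (1)·-2.2037 - (4)·-0.3867 - (-3.8)·-0.0704) / (11.8) = 0.3799
  x_3 = (-6 - (1)·-2.2037 - (-2.4)·0.3799 - (3.8)·-0.0704) / (8.2) = -0.3191
  x_4 = (-8 - (4)·-2.2037 - (3.3)·0.3799 - (-2)·-0.3191) / (13.3) = -0.0810

-0.3191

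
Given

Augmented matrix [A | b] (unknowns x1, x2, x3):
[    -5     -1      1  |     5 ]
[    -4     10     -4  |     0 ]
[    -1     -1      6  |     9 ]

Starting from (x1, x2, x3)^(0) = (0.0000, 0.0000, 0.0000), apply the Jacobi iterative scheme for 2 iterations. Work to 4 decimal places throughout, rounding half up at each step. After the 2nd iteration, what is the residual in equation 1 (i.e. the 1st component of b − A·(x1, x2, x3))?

0.3667

Iteration 1:
  x1 = (5 - (-1)·0.0000 - (1)·0.0000) / (-5) = -1.0000
  x2 = (0 - (-4)·0.0000 - (-4)·0.0000) / (10) = 0.0000
  x3 = (9 - (-1)·0.0000 - (-1)·0.0000) / (6) = 1.5000
Iteration 2:
  x1 = (5 - (-1)·0.0000 - (1)·1.5000) / (-5) = -0.7000
  x2 = (0 - (-4)·-1.0000 - (-4)·1.5000) / (10) = 0.2000
  x3 = (9 - (-1)·-1.0000 - (-1)·0.0000) / (6) = 1.3333
Residual b − A·x = (0.3667, 0.5332, 0.5002)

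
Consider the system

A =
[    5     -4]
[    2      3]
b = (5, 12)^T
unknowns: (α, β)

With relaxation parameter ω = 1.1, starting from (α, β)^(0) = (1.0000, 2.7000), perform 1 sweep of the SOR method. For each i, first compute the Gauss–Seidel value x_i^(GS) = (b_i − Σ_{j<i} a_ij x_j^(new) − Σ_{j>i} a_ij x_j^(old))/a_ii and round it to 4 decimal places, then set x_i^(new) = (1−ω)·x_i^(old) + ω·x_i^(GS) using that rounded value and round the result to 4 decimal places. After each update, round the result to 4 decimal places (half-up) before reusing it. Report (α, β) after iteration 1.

Iteration 1:
  α: GS value = (5 - (-4)·2.7000) / (5) = 3.1600;  α ← (1−ω)·1.0000 + ω·3.1600 = 3.3760
  β: GS value = (12 - (2)·3.3760) / (3) = 1.7493;  β ← (1−ω)·2.7000 + ω·1.7493 = 1.6542

(3.3760, 1.6542)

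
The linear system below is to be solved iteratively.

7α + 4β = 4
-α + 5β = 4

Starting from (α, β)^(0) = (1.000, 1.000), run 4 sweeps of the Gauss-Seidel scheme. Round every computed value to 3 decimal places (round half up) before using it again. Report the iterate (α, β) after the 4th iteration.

Iteration 1:
  α = (4 - (4)·1.000) / (7) = 0.000
  β = (4 - (-1)·0.000) / (5) = 0.800
Iteration 2:
  α = (4 - (4)·0.800) / (7) = 0.114
  β = (4 - (-1)·0.114) / (5) = 0.823
Iteration 3:
  α = (4 - (4)·0.823) / (7) = 0.101
  β = (4 - (-1)·0.101) / (5) = 0.820
Iteration 4:
  α = (4 - (4)·0.820) / (7) = 0.103
  β = (4 - (-1)·0.103) / (5) = 0.821

(0.103, 0.821)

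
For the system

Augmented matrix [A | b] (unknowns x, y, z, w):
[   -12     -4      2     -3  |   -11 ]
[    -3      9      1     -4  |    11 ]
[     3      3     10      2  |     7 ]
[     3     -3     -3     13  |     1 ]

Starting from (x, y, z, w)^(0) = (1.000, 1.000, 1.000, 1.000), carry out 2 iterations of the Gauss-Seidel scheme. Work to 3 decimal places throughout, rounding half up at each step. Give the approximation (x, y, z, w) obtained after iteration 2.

(0.235, 1.461, 0.127, 0.389)

Iteration 1:
  x = (-11 - (-4)·1.000 - (2)·1.000 - (-3)·1.000) / (-12) = 0.500
  y = (11 - (-3)·0.500 - (1)·1.000 - (-4)·1.000) / (9) = 1.722
  z = (7 - (3)·0.500 - (3)·1.722 - (2)·1.000) / (10) = -0.167
  w = (1 - (3)·0.500 - (-3)·1.722 - (-3)·-0.167) / (13) = 0.320
Iteration 2:
  x = (-11 - (-4)·1.722 - (2)·-0.167 - (-3)·0.320) / (-12) = 0.235
  y = (11 - (-3)·0.235 - (1)·-0.167 - (-4)·0.320) / (9) = 1.461
  z = (7 - (3)·0.235 - (3)·1.461 - (2)·0.320) / (10) = 0.127
  w = (1 - (3)·0.235 - (-3)·1.461 - (-3)·0.127) / (13) = 0.389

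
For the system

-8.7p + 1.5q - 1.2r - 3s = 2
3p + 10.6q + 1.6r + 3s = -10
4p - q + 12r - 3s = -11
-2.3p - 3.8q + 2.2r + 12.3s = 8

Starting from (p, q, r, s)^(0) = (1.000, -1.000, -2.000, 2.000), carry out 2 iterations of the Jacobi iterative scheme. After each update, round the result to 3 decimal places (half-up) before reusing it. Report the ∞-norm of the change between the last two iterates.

0.700

Iteration 1:
  p = (2 - (1.5)·-1.000 - (-1.2)·-2.000 - (-3)·2.000) / (-8.7) = -0.816
  q = (-10 - (3)·1.000 - (1.6)·-2.000 - (3)·2.000) / (10.6) = -1.491
  r = (-11 - (4)·1.000 - (-1)·-1.000 - (-3)·2.000) / (12) = -0.833
  s = (8 - (-2.3)·1.000 - (-3.8)·-1.000 - (2.2)·-2.000) / (12.3) = 0.886
Iteration 2:
  p = (2 - (1.5)·-1.491 - (-1.2)·-0.833 - (-3)·0.886) / (-8.7) = -0.678
  q = (-10 - (3)·-0.816 - (1.6)·-0.833 - (3)·0.886) / (10.6) = -0.837
  r = (-11 - (4)·-0.816 - (-1)·-1.491 - (-3)·0.886) / (12) = -0.547
  s = (8 - (-2.3)·-0.816 - (-3.8)·-1.491 - (2.2)·-0.833) / (12.3) = 0.186
Change: (0.138, 0.654, 0.286, -0.700) → max |·| = 0.700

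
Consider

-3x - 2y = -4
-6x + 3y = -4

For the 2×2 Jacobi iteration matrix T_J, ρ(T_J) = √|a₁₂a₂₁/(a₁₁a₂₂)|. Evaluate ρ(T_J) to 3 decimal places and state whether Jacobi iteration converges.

1.155

a₁₂a₂₁/(a₁₁a₂₂) = (-2)·(-6) / ((-3)·(3)) = -1.333333
ρ = √|-1.333333| = √1.333333 = 1.155
ρ > 1, so Jacobi diverges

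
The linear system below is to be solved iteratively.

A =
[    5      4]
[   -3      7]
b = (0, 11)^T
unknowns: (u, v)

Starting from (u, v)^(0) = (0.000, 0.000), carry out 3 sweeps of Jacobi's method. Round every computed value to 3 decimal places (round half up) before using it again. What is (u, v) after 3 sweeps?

(-1.257, 1.033)

Iteration 1:
  u = (0 - (4)·0.000) / (5) = 0.000
  v = (11 - (-3)·0.000) / (7) = 1.571
Iteration 2:
  u = (0 - (4)·1.571) / (5) = -1.257
  v = (11 - (-3)·0.000) / (7) = 1.571
Iteration 3:
  u = (0 - (4)·1.571) / (5) = -1.257
  v = (11 - (-3)·-1.257) / (7) = 1.033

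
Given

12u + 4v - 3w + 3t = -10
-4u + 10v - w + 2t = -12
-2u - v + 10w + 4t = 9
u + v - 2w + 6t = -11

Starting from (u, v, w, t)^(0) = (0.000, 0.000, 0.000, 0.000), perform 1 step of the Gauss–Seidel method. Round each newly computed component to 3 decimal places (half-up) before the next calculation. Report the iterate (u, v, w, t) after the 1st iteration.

Iteration 1:
  u = (-10 - (4)·0.000 - (-3)·0.000 - (3)·0.000) / (12) = -0.833
  v = (-12 - (-4)·-0.833 - (-1)·0.000 - (2)·0.000) / (10) = -1.533
  w = (9 - (-2)·-0.833 - (-1)·-1.533 - (4)·0.000) / (10) = 0.580
  t = (-11 - (1)·-0.833 - (1)·-1.533 - (-2)·0.580) / (6) = -1.246

(-0.833, -1.533, 0.580, -1.246)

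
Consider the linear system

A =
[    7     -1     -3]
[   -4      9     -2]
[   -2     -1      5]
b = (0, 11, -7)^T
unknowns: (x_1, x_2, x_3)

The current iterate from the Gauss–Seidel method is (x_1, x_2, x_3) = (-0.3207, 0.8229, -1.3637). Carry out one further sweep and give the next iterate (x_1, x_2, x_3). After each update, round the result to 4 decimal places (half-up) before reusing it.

One sweep:
  x_1 = (0 - (-1)·0.8229 - (-3)·-1.3637) / (7) = -0.4669
  x_2 = (11 - (-4)·-0.4669 - (-2)·-1.3637) / (9) = 0.7117
  x_3 = (-7 - (-2)·-0.4669 - (-1)·0.7117) / (5) = -1.4444

(-0.4669, 0.7117, -1.4444)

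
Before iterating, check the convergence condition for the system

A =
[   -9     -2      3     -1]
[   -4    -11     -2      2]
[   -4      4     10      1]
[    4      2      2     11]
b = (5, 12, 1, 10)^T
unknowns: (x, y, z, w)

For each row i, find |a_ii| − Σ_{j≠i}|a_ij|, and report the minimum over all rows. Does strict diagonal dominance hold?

1

row 1: |-9| − (2+3+1) = 3
row 2: |-11| − (4+2+2) = 3
row 3: |10| − (4+4+1) = 1
row 4: |11| − (4+2+2) = 3
minimum over rows = 1 → strictly diagonally dominant (convergence guaranteed)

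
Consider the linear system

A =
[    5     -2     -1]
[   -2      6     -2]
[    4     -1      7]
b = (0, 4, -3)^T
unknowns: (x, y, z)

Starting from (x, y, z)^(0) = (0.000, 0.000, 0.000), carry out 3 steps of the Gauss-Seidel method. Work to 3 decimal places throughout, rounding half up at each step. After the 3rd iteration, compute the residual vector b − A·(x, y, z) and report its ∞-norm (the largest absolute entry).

Iteration 1:
  x = (0 - (-2)·0.000 - (-1)·0.000) / (5) = 0.000
  y = (4 - (-2)·0.000 - (-2)·0.000) / (6) = 0.667
  z = (-3 - (4)·0.000 - (-1)·0.667) / (7) = -0.333
Iteration 2:
  x = (0 - (-2)·0.667 - (-1)·-0.333) / (5) = 0.200
  y = (4 - (-2)·0.200 - (-2)·-0.333) / (6) = 0.622
  z = (-3 - (4)·0.200 - (-1)·0.622) / (7) = -0.454
Iteration 3:
  x = (0 - (-2)·0.622 - (-1)·-0.454) / (5) = 0.158
  y = (4 - (-2)·0.158 - (-2)·-0.454) / (6) = 0.568
  z = (-3 - (4)·0.158 - (-1)·0.568) / (7) = -0.438
Residual b − A·x = (-0.092, 0.032, 0.002); ∞-norm = 0.092

0.092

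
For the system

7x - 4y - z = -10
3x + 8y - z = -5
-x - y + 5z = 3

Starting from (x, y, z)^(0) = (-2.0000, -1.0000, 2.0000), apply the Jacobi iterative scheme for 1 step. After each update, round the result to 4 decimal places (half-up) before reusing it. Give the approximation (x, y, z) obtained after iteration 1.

Iteration 1:
  x = (-10 - (-4)·-1.0000 - (-1)·2.0000) / (7) = -1.7143
  y = (-5 - (3)·-2.0000 - (-1)·2.0000) / (8) = 0.3750
  z = (3 - (-1)·-2.0000 - (-1)·-1.0000) / (5) = 0.0000

(-1.7143, 0.3750, 0.0000)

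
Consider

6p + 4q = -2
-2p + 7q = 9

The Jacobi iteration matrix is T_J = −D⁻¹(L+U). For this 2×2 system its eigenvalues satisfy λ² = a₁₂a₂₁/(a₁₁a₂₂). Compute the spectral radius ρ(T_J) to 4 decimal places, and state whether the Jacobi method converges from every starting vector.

a₁₂a₂₁/(a₁₁a₂₂) = (4)·(-2) / ((6)·(7)) = -0.190476
ρ = √|-0.190476| = √0.190476 = 0.4364
ρ < 1, so Jacobi converges

0.4364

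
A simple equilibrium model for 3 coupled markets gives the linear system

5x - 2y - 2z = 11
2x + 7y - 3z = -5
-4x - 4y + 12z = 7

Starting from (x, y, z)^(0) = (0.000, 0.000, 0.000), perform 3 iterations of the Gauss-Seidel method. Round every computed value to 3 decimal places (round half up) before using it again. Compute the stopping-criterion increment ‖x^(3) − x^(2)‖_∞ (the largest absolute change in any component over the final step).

0.203

Iteration 1:
  x = (11 - (-2)·0.000 - (-2)·0.000) / (5) = 2.200
  y = (-5 - (2)·2.200 - (-3)·0.000) / (7) = -1.343
  z = (7 - (-4)·2.200 - (-4)·-1.343) / (12) = 0.869
Iteration 2:
  x = (11 - (-2)·-1.343 - (-2)·0.869) / (5) = 2.010
  y = (-5 - (2)·2.010 - (-3)·0.869) / (7) = -0.916
  z = (7 - (-4)·2.010 - (-4)·-0.916) / (12) = 0.948
Iteration 3:
  x = (11 - (-2)·-0.916 - (-2)·0.948) / (5) = 2.213
  y = (-5 - (2)·2.213 - (-3)·0.948) / (7) = -0.940
  z = (7 - (-4)·2.213 - (-4)·-0.940) / (12) = 1.008
Change: (0.203, -0.024, 0.060) → max |·| = 0.203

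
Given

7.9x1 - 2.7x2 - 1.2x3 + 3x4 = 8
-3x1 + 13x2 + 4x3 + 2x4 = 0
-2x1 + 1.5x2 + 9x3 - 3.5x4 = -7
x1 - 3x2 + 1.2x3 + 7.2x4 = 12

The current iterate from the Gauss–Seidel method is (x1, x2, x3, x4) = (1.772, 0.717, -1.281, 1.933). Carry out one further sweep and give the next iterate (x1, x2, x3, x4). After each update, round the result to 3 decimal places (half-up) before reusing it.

One sweep:
  x1 = (8 - (-2.7)·0.717 - (-1.2)·-1.281 - (3)·1.933) / (7.9) = 0.329
  x2 = (0 - (-3)·0.329 - (4)·-1.281 - (2)·1.933) / (13) = 0.173
  x3 = (-7 - (-2)·0.329 - (1.5)·0.173 - (-3.5)·1.933) / (9) = 0.018
  x4 = (12 - (1)·0.329 - (-3)·0.173 - (1.2)·0.018) / (7.2) = 1.690

(0.329, 0.173, 0.018, 1.690)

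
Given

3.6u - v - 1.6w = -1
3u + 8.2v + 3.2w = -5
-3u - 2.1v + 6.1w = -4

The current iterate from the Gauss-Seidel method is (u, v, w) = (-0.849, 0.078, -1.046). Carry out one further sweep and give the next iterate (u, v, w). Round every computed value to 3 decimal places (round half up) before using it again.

(-0.721, 0.062, -0.989)

One sweep:
  u = (-1 - (-1)·0.078 - (-1.6)·-1.046) / (3.6) = -0.721
  v = (-5 - (3)·-0.721 - (3.2)·-1.046) / (8.2) = 0.062
  w = (-4 - (-3)·-0.721 - (-2.1)·0.062) / (6.1) = -0.989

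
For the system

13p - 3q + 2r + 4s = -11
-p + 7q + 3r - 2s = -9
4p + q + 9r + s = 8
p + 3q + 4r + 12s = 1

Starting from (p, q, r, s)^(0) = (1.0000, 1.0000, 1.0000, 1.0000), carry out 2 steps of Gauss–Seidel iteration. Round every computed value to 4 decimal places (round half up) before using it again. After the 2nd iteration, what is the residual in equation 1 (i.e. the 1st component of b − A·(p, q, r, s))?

-2.3432

Iteration 1:
  p = (-11 - (-3)·1.0000 - (2)·1.0000 - (4)·1.0000) / (13) = -1.0769
  q = (-9 - (-1)·-1.0769 - (3)·1.0000 - (-2)·1.0000) / (7) = -1.5824
  r = (8 - (4)·-1.0769 - (1)·-1.5824 - (1)·1.0000) / (9) = 1.4322
  s = (1 - (1)·-1.0769 - (3)·-1.5824 - (4)·1.4322) / (12) = 0.0913
Iteration 2:
  p = (-11 - (-3)·-1.5824 - (2)·1.4322 - (4)·0.0913) / (13) = -1.4598
  q = (-9 - (-1)·-1.4598 - (3)·1.4322 - (-2)·0.0913) / (7) = -2.0820
  r = (8 - (4)·-1.4598 - (1)·-2.0820 - (1)·0.0913) / (9) = 1.7589
  s = (1 - (1)·-1.4598 - (3)·-2.0820 - (4)·1.7589) / (12) = 0.1392
Residual b − A·x = (-2.3432, -0.8841, -0.0481, -0.0002)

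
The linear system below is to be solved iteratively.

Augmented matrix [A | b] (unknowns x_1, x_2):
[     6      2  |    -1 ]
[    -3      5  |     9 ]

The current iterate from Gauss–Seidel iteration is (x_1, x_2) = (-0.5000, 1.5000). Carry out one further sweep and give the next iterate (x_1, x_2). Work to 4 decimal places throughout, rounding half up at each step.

One sweep:
  x_1 = (-1 - (2)·1.5000) / (6) = -0.6667
  x_2 = (9 - (-3)·-0.6667) / (5) = 1.4000

(-0.6667, 1.4000)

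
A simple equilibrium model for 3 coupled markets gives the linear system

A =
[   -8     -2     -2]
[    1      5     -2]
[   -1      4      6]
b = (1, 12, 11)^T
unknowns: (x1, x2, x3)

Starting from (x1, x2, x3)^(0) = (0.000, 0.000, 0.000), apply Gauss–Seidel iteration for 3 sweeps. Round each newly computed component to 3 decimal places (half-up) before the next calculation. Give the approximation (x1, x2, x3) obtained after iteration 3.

(-0.770, 2.533, 0.016)

Iteration 1:
  x1 = (1 - (-2)·0.000 - (-2)·0.000) / (-8) = -0.125
  x2 = (12 - (1)·-0.125 - (-2)·0.000) / (5) = 2.425
  x3 = (11 - (-1)·-0.125 - (4)·2.425) / (6) = 0.196
Iteration 2:
  x1 = (1 - (-2)·2.425 - (-2)·0.196) / (-8) = -0.780
  x2 = (12 - (1)·-0.780 - (-2)·0.196) / (5) = 2.634
  x3 = (11 - (-1)·-0.780 - (4)·2.634) / (6) = -0.053
Iteration 3:
  x1 = (1 - (-2)·2.634 - (-2)·-0.053) / (-8) = -0.770
  x2 = (12 - (1)·-0.770 - (-2)·-0.053) / (5) = 2.533
  x3 = (11 - (-1)·-0.770 - (4)·2.533) / (6) = 0.016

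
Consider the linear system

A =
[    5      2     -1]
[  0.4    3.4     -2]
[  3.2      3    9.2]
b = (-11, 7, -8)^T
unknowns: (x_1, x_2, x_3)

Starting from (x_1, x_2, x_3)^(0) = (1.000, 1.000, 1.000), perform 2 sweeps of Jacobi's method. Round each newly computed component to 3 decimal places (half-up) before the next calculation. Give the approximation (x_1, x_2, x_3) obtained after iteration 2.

(-3.520, 1.434, -0.859)

Iteration 1:
  x_1 = (-11 - (2)·1.000 - (-1)·1.000) / (5) = -2.400
  x_2 = (7 - (0.4)·1.000 - (-2)·1.000) / (3.4) = 2.529
  x_3 = (-8 - (3.2)·1.000 - (3)·1.000) / (9.2) = -1.543
Iteration 2:
  x_1 = (-11 - (2)·2.529 - (-1)·-1.543) / (5) = -3.520
  x_2 = (7 - (0.4)·-2.400 - (-2)·-1.543) / (3.4) = 1.434
  x_3 = (-8 - (3.2)·-2.400 - (3)·2.529) / (9.2) = -0.859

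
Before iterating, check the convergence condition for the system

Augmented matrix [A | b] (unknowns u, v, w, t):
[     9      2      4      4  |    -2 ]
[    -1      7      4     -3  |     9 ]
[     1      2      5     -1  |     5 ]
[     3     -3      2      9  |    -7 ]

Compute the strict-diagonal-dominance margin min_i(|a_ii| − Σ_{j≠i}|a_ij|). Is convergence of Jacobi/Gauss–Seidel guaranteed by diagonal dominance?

-1

row 1: |9| − (2+4+4) = -1
row 2: |7| − (1+4+3) = -1
row 3: |5| − (1+2+1) = 1
row 4: |9| − (3+3+2) = 1
minimum over rows = -1 → not strictly diagonally dominant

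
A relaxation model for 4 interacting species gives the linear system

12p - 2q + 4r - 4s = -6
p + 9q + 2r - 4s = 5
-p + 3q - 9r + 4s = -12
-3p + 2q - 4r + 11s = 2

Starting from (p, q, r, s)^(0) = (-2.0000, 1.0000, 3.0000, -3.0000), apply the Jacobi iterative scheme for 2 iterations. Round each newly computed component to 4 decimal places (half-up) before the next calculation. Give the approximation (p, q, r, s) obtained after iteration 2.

(-0.7071, 0.9338, 1.4276, -0.0303)

Iteration 1:
  p = (-6 - (-2)·1.0000 - (4)·3.0000 - (-4)·-3.0000) / (12) = -2.3333
  q = (5 - (1)·-2.0000 - (2)·3.0000 - (-4)·-3.0000) / (9) = -1.2222
  r = (-12 - (-1)·-2.0000 - (3)·1.0000 - (4)·-3.0000) / (-9) = 0.5556
  s = (2 - (-3)·-2.0000 - (2)·1.0000 - (-4)·3.0000) / (11) = 0.5455
Iteration 2:
  p = (-6 - (-2)·-1.2222 - (4)·0.5556 - (-4)·0.5455) / (12) = -0.7071
  q = (5 - (1)·-2.3333 - (2)·0.5556 - (-4)·0.5455) / (9) = 0.9338
  r = (-12 - (-1)·-2.3333 - (3)·-1.2222 - (4)·0.5455) / (-9) = 1.4276
  s = (2 - (-3)·-2.3333 - (2)·-1.2222 - (-4)·0.5556) / (11) = -0.0303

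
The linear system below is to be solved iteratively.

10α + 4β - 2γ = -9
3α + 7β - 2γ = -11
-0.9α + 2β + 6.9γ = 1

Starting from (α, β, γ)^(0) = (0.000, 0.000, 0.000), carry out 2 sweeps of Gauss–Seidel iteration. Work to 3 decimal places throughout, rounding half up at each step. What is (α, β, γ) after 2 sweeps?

(-0.351, -1.315, 0.480)

Iteration 1:
  α = (-9 - (4)·0.000 - (-2)·0.000) / (10) = -0.900
  β = (-11 - (3)·-0.900 - (-2)·0.000) / (7) = -1.186
  γ = (1 - (-0.9)·-0.900 - (2)·-1.186) / (6.9) = 0.371
Iteration 2:
  α = (-9 - (4)·-1.186 - (-2)·0.371) / (10) = -0.351
  β = (-11 - (3)·-0.351 - (-2)·0.371) / (7) = -1.315
  γ = (1 - (-0.9)·-0.351 - (2)·-1.315) / (6.9) = 0.480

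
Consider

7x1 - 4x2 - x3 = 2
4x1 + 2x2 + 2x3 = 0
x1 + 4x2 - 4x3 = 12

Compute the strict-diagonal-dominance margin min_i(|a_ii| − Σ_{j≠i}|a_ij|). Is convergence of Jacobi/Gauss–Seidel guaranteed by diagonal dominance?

row 1: |7| − (4+1) = 2
row 2: |2| − (4+2) = -4
row 3: |-4| − (1+4) = -1
minimum over rows = -4 → not strictly diagonally dominant

-4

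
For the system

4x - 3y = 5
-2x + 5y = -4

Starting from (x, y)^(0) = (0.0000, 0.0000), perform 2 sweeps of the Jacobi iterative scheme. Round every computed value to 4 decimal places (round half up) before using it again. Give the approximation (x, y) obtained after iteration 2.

(0.6500, -0.3000)

Iteration 1:
  x = (5 - (-3)·0.0000) / (4) = 1.2500
  y = (-4 - (-2)·0.0000) / (5) = -0.8000
Iteration 2:
  x = (5 - (-3)·-0.8000) / (4) = 0.6500
  y = (-4 - (-2)·1.2500) / (5) = -0.3000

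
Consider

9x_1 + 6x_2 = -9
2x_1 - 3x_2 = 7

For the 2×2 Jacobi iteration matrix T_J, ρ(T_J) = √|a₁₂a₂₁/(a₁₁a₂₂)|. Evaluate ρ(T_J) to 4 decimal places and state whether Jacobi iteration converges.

a₁₂a₂₁/(a₁₁a₂₂) = (6)·(2) / ((9)·(-3)) = -0.444444
ρ = √|-0.444444| = √0.444444 = 0.6667
ρ < 1, so Jacobi converges

0.6667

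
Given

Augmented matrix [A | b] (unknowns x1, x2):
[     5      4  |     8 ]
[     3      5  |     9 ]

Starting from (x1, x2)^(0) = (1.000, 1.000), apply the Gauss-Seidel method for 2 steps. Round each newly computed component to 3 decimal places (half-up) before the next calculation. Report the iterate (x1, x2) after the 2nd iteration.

Iteration 1:
  x1 = (8 - (4)·1.000) / (5) = 0.800
  x2 = (9 - (3)·0.800) / (5) = 1.320
Iteration 2:
  x1 = (8 - (4)·1.320) / (5) = 0.544
  x2 = (9 - (3)·0.544) / (5) = 1.474

(0.544, 1.474)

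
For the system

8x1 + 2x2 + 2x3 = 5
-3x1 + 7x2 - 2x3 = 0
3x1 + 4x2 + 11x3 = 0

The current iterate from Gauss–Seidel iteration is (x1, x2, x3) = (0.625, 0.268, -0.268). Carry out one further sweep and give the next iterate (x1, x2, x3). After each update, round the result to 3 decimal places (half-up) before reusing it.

(0.625, 0.191, -0.240)

One sweep:
  x1 = (5 - (2)·0.268 - (2)·-0.268) / (8) = 0.625
  x2 = (0 - (-3)·0.625 - (-2)·-0.268) / (7) = 0.191
  x3 = (0 - (3)·0.625 - (4)·0.191) / (11) = -0.240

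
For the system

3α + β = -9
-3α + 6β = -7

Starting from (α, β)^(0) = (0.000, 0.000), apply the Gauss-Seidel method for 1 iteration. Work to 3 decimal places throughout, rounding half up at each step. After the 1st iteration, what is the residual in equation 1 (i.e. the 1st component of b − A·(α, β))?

2.667

Iteration 1:
  α = (-9 - (1)·0.000) / (3) = -3.000
  β = (-7 - (-3)·-3.000) / (6) = -2.667
Residual b − A·x = (2.667, 0.002)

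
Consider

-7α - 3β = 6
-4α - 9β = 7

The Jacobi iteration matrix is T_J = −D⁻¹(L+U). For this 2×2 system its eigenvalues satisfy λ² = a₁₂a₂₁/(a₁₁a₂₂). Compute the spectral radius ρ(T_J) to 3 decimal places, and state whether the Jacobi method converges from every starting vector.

a₁₂a₂₁/(a₁₁a₂₂) = (-3)·(-4) / ((-7)·(-9)) = 0.190476
ρ = √|0.190476| = √0.190476 = 0.436
ρ < 1, so Jacobi converges

0.436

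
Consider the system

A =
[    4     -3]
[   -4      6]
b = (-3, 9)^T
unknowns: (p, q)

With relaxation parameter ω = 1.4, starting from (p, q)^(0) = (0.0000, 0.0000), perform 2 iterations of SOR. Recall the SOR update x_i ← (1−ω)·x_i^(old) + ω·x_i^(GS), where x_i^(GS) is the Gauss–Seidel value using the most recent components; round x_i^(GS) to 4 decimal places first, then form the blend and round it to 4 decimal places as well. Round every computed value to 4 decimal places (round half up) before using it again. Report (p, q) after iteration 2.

(0.5460, 2.1616)

Iteration 1:
  p: GS value = (-3 - (-3)·0.0000) / (4) = -0.7500;  p ← (1−ω)·0.0000 + ω·-0.7500 = -1.0500
  q: GS value = (9 - (-4)·-1.0500) / (6) = 0.8000;  q ← (1−ω)·0.0000 + ω·0.8000 = 1.1200
Iteration 2:
  p: GS value = (-3 - (-3)·1.1200) / (4) = 0.0900;  p ← (1−ω)·-1.0500 + ω·0.0900 = 0.5460
  q: GS value = (9 - (-4)·0.5460) / (6) = 1.8640;  q ← (1−ω)·1.1200 + ω·1.8640 = 2.1616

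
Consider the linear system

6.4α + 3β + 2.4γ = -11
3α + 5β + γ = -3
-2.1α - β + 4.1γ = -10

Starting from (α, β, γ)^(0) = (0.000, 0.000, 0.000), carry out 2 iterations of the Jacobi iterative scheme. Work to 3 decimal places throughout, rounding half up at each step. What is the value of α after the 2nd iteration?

-0.523

Iteration 1:
  α = (-11 - (3)·0.000 - (2.4)·0.000) / (6.4) = -1.719
  β = (-3 - (3)·0.000 - (1)·0.000) / (5) = -0.600
  γ = (-10 - (-2.1)·0.000 - (-1)·0.000) / (4.1) = -2.439
Iteration 2:
  α = (-11 - (3)·-0.600 - (2.4)·-2.439) / (6.4) = -0.523
  β = (-3 - (3)·-1.719 - (1)·-2.439) / (5) = 0.919
  γ = (-10 - (-2.1)·-1.719 - (-1)·-0.600) / (4.1) = -3.466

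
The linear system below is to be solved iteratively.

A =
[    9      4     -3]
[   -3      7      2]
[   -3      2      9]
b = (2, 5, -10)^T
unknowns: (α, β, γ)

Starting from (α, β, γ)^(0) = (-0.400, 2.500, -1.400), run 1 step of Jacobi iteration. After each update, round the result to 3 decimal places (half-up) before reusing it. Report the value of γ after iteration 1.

-1.800

Iteration 1:
  α = (2 - (4)·2.500 - (-3)·-1.400) / (9) = -1.356
  β = (5 - (-3)·-0.400 - (2)·-1.400) / (7) = 0.943
  γ = (-10 - (-3)·-0.400 - (2)·2.500) / (9) = -1.800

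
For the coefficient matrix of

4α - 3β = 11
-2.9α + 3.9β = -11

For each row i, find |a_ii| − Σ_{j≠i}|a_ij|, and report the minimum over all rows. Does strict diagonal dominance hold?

row 1: |4| − (3) = 1
row 2: |3.9| − (2.9) = 1
minimum over rows = 1 → strictly diagonally dominant (convergence guaranteed)

1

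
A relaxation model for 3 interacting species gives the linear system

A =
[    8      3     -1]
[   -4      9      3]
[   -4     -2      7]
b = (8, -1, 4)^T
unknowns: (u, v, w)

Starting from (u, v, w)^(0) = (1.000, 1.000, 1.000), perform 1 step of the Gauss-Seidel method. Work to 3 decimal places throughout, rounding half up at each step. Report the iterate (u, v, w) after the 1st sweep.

Iteration 1:
  u = (8 - (3)·1.000 - (-1)·1.000) / (8) = 0.750
  v = (-1 - (-4)·0.750 - (3)·1.000) / (9) = -0.111
  w = (4 - (-4)·0.750 - (-2)·-0.111) / (7) = 0.968

(0.750, -0.111, 0.968)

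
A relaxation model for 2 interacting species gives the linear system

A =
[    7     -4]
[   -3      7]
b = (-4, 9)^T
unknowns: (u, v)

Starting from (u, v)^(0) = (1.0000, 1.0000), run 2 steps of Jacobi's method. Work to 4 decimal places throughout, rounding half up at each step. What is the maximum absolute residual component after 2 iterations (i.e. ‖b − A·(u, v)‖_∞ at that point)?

Iteration 1:
  u = (-4 - (-4)·1.0000) / (7) = 0.0000
  v = (9 - (-3)·1.0000) / (7) = 1.7143
Iteration 2:
  u = (-4 - (-4)·1.7143) / (7) = 0.4082
  v = (9 - (-3)·0.0000) / (7) = 1.2857
Residual b − A·x = (-1.7146, 1.2247); ∞-norm = 1.7146

1.7146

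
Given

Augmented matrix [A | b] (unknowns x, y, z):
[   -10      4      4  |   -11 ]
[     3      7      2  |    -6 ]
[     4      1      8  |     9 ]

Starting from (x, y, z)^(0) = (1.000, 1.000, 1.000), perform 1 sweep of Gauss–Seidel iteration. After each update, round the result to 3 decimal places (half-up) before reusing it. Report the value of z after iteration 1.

0.420

Iteration 1:
  x = (-11 - (4)·1.000 - (4)·1.000) / (-10) = 1.900
  y = (-6 - (3)·1.900 - (2)·1.000) / (7) = -1.957
  z = (9 - (4)·1.900 - (1)·-1.957) / (8) = 0.420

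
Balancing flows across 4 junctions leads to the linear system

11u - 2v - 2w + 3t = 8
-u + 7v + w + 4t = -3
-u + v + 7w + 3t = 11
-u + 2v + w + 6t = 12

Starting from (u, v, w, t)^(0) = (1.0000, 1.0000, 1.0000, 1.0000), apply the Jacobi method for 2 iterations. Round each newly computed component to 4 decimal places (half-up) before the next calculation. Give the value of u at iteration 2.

0.2987

Iteration 1:
  u = (8 - (-2)·1.0000 - (-2)·1.0000 - (3)·1.0000) / (11) = 0.8182
  v = (-3 - (-1)·1.0000 - (1)·1.0000 - (4)·1.0000) / (7) = -1.0000
  w = (11 - (-1)·1.0000 - (1)·1.0000 - (3)·1.0000) / (7) = 1.1429
  t = (12 - (-1)·1.0000 - (2)·1.0000 - (1)·1.0000) / (6) = 1.6667
Iteration 2:
  u = (8 - (-2)·-1.0000 - (-2)·1.1429 - (3)·1.6667) / (11) = 0.2987
  v = (-3 - (-1)·0.8182 - (1)·1.1429 - (4)·1.6667) / (7) = -1.4274
  w = (11 - (-1)·0.8182 - (1)·-1.0000 - (3)·1.6667) / (7) = 1.1169
  t = (12 - (-1)·0.8182 - (2)·-1.0000 - (1)·1.1429) / (6) = 2.2792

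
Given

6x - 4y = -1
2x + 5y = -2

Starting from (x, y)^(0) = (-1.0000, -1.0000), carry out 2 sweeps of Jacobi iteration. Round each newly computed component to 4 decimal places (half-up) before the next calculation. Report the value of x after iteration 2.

Iteration 1:
  x = (-1 - (-4)·-1.0000) / (6) = -0.8333
  y = (-2 - (2)·-1.0000) / (5) = 0.0000
Iteration 2:
  x = (-1 - (-4)·0.0000) / (6) = -0.1667
  y = (-2 - (2)·-0.8333) / (5) = -0.0667

-0.1667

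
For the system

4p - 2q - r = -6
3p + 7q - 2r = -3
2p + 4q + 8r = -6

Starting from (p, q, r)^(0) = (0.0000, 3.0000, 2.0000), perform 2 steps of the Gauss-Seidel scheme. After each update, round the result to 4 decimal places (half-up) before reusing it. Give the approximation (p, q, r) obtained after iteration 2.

(-1.7455, 0.0797, -0.3535)

Iteration 1:
  p = (-6 - (-2)·3.0000 - (-1)·2.0000) / (4) = 0.5000
  q = (-3 - (3)·0.5000 - (-2)·2.0000) / (7) = -0.0714
  r = (-6 - (2)·0.5000 - (4)·-0.0714) / (8) = -0.8393
Iteration 2:
  p = (-6 - (-2)·-0.0714 - (-1)·-0.8393) / (4) = -1.7455
  q = (-3 - (3)·-1.7455 - (-2)·-0.8393) / (7) = 0.0797
  r = (-6 - (2)·-1.7455 - (4)·0.0797) / (8) = -0.3535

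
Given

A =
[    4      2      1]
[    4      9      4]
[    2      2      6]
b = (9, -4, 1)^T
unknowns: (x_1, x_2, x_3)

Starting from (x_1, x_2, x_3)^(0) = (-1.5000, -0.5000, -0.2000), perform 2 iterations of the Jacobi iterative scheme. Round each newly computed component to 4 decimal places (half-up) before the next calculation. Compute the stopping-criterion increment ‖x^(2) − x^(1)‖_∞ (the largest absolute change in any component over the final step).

Iteration 1:
  x_1 = (9 - (2)·-0.5000 - (1)·-0.2000) / (4) = 2.5500
  x_2 = (-4 - (4)·-1.5000 - (4)·-0.2000) / (9) = 0.3111
  x_3 = (1 - (2)·-1.5000 - (2)·-0.5000) / (6) = 0.8333
Iteration 2:
  x_1 = (9 - (2)·0.3111 - (1)·0.8333) / (4) = 1.8861
  x_2 = (-4 - (4)·2.5500 - (4)·0.8333) / (9) = -1.9481
  x_3 = (1 - (2)·2.5500 - (2)·0.3111) / (6) = -0.7870
Change: (-0.6639, -2.2592, -1.6203) → max |·| = 2.2592

2.2592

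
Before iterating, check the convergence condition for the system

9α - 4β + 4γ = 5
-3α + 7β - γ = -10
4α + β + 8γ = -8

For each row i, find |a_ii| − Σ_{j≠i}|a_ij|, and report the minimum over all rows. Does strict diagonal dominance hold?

row 1: |9| − (4+4) = 1
row 2: |7| − (3+1) = 3
row 3: |8| − (4+1) = 3
minimum over rows = 1 → strictly diagonally dominant (convergence guaranteed)

1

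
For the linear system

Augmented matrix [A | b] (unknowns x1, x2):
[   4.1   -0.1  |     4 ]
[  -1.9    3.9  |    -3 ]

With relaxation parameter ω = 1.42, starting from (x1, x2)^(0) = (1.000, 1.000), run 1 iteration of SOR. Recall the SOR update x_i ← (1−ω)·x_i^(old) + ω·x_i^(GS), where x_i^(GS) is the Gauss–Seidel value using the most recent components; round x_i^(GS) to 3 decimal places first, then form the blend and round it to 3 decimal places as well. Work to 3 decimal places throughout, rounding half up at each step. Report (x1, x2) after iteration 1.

(1.000, -0.820)

Iteration 1:
  x1: GS value = (4 - (-0.1)·1.000) / (4.1) = 1.000;  x1 ← (1−ω)·1.000 + ω·1.000 = 1.000
  x2: GS value = (-3 - (-1.9)·1.000) / (3.9) = -0.282;  x2 ← (1−ω)·1.000 + ω·-0.282 = -0.820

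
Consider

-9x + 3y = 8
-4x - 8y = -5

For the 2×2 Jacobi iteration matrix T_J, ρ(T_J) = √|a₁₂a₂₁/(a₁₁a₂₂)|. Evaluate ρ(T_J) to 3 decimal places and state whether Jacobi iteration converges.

a₁₂a₂₁/(a₁₁a₂₂) = (3)·(-4) / ((-9)·(-8)) = -0.166667
ρ = √|-0.166667| = √0.166667 = 0.408
ρ < 1, so Jacobi converges

0.408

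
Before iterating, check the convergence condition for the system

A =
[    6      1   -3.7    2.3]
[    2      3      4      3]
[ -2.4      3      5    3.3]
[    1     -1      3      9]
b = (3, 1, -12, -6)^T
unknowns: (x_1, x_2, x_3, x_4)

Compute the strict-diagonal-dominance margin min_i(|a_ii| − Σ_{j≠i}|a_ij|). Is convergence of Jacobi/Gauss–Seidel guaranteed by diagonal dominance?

row 1: |6| − (1+3.7+2.3) = -1
row 2: |3| − (2+4+3) = -6
row 3: |5| − (2.4+3+3.3) = -3.7
row 4: |9| − (1+1+3) = 4
minimum over rows = -6 → not strictly diagonally dominant

-6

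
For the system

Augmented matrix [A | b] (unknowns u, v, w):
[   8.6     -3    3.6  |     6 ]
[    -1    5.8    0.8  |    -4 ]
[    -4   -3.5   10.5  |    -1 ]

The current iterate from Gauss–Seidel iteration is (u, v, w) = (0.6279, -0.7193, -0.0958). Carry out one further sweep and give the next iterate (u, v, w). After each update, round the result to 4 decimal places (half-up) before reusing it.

(0.4869, -0.5925, -0.1073)

One sweep:
  u = (6 - (-3)·-0.7193 - (3.6)·-0.0958) / (8.6) = 0.4869
  v = (-4 - (-1)·0.4869 - (0.8)·-0.0958) / (5.8) = -0.5925
  w = (-1 - (-4)·0.4869 - (-3.5)·-0.5925) / (10.5) = -0.1073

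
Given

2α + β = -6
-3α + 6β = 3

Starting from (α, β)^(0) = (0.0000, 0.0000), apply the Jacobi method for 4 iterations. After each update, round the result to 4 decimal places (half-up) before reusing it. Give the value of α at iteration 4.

Iteration 1:
  α = (-6 - (1)·0.0000) / (2) = -3.0000
  β = (3 - (-3)·0.0000) / (6) = 0.5000
Iteration 2:
  α = (-6 - (1)·0.5000) / (2) = -3.2500
  β = (3 - (-3)·-3.0000) / (6) = -1.0000
Iteration 3:
  α = (-6 - (1)·-1.0000) / (2) = -2.5000
  β = (3 - (-3)·-3.2500) / (6) = -1.1250
Iteration 4:
  α = (-6 - (1)·-1.1250) / (2) = -2.4375
  β = (3 - (-3)·-2.5000) / (6) = -0.7500

-2.4375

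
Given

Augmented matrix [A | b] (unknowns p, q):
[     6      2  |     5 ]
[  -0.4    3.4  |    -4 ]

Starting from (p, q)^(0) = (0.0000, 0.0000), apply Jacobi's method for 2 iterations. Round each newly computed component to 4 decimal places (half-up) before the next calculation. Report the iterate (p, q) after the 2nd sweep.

(1.2255, -1.0784)

Iteration 1:
  p = (5 - (2)·0.0000) / (6) = 0.8333
  q = (-4 - (-0.4)·0.0000) / (3.4) = -1.1765
Iteration 2:
  p = (5 - (2)·-1.1765) / (6) = 1.2255
  q = (-4 - (-0.4)·0.8333) / (3.4) = -1.0784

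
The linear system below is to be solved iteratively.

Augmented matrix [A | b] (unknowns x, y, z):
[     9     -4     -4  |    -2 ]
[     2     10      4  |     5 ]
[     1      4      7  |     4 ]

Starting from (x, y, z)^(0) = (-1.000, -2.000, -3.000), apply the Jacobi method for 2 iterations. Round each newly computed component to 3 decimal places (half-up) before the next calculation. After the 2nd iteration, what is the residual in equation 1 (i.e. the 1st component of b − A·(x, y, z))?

Iteration 1:
  x = (-2 - (-4)·-2.000 - (-4)·-3.000) / (9) = -2.444
  y = (5 - (2)·-1.000 - (4)·-3.000) / (10) = 1.900
  z = (4 - (1)·-1.000 - (4)·-2.000) / (7) = 1.857
Iteration 2:
  x = (-2 - (-4)·1.900 - (-4)·1.857) / (9) = 1.448
  y = (5 - (2)·-2.444 - (4)·1.857) / (10) = 0.246
  z = (4 - (1)·-2.444 - (4)·1.900) / (7) = -0.165
Residual b − A·x = (-14.708, 0.304, 2.723)

-14.708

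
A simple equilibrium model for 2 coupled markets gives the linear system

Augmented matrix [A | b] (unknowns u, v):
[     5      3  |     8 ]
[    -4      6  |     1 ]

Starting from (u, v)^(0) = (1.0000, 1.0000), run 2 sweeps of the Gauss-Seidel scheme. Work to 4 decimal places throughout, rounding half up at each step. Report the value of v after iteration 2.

0.9000

Iteration 1:
  u = (8 - (3)·1.0000) / (5) = 1.0000
  v = (1 - (-4)·1.0000) / (6) = 0.8333
Iteration 2:
  u = (8 - (3)·0.8333) / (5) = 1.1000
  v = (1 - (-4)·1.1000) / (6) = 0.9000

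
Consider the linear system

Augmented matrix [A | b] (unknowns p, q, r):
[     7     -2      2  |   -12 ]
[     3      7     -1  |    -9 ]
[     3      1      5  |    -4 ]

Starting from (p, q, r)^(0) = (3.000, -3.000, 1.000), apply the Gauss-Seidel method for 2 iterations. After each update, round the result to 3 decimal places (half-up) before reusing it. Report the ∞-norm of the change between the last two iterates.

Iteration 1:
  p = (-12 - (-2)·-3.000 - (2)·1.000) / (7) = -2.857
  q = (-9 - (3)·-2.857 - (-1)·1.000) / (7) = 0.082
  r = (-4 - (3)·-2.857 - (1)·0.082) / (5) = 0.898
Iteration 2:
  p = (-12 - (-2)·0.082 - (2)·0.898) / (7) = -1.947
  q = (-9 - (3)·-1.947 - (-1)·0.898) / (7) = -0.323
  r = (-4 - (3)·-1.947 - (1)·-0.323) / (5) = 0.433
Change: (0.910, -0.405, -0.465) → max |·| = 0.910

0.910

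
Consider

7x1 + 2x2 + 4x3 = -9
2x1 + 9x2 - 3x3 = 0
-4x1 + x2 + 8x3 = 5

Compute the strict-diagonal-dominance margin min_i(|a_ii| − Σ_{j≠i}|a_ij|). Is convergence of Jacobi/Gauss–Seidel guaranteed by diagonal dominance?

1

row 1: |7| − (2+4) = 1
row 2: |9| − (2+3) = 4
row 3: |8| − (4+1) = 3
minimum over rows = 1 → strictly diagonally dominant (convergence guaranteed)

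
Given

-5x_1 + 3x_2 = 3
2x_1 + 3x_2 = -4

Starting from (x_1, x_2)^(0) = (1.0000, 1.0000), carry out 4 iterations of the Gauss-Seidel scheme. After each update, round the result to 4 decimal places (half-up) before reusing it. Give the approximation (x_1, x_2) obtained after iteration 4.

Iteration 1:
  x_1 = (3 - (3)·1.0000) / (-5) = 0.0000
  x_2 = (-4 - (2)·0.0000) / (3) = -1.3333
Iteration 2:
  x_1 = (3 - (3)·-1.3333) / (-5) = -1.4000
  x_2 = (-4 - (2)·-1.4000) / (3) = -0.4000
Iteration 3:
  x_1 = (3 - (3)·-0.4000) / (-5) = -0.8400
  x_2 = (-4 - (2)·-0.8400) / (3) = -0.7733
Iteration 4:
  x_1 = (3 - (3)·-0.7733) / (-5) = -1.0640
  x_2 = (-4 - (2)·-1.0640) / (3) = -0.6240

(-1.0640, -0.6240)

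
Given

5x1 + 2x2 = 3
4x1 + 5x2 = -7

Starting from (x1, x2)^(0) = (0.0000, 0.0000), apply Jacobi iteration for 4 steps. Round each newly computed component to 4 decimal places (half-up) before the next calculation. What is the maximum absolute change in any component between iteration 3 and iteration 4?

0.1792

Iteration 1:
  x1 = (3 - (2)·0.0000) / (5) = 0.6000
  x2 = (-7 - (4)·0.0000) / (5) = -1.4000
Iteration 2:
  x1 = (3 - (2)·-1.4000) / (5) = 1.1600
  x2 = (-7 - (4)·0.6000) / (5) = -1.8800
Iteration 3:
  x1 = (3 - (2)·-1.8800) / (5) = 1.3520
  x2 = (-7 - (4)·1.1600) / (5) = -2.3280
Iteration 4:
  x1 = (3 - (2)·-2.3280) / (5) = 1.5312
  x2 = (-7 - (4)·1.3520) / (5) = -2.4816
Change: (0.1792, -0.1536) → max |·| = 0.1792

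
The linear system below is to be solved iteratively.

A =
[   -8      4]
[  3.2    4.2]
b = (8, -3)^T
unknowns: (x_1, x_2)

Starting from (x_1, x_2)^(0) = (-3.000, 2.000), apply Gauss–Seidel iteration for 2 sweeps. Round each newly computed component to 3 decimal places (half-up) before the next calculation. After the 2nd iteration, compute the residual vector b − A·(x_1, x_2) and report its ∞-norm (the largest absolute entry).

4.136

Iteration 1:
  x_1 = (8 - (4)·2.000) / (-8) = 0.000
  x_2 = (-3 - (3.2)·0.000) / (4.2) = -0.714
Iteration 2:
  x_1 = (8 - (4)·-0.714) / (-8) = -1.357
  x_2 = (-3 - (3.2)·-1.357) / (4.2) = 0.320
Residual b − A·x = (-4.136, -0.002); ∞-norm = 4.136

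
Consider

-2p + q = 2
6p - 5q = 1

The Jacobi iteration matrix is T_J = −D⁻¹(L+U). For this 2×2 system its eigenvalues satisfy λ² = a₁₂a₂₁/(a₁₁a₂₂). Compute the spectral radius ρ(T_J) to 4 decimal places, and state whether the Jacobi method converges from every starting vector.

0.7746

a₁₂a₂₁/(a₁₁a₂₂) = (1)·(6) / ((-2)·(-5)) = 0.600000
ρ = √|0.600000| = √0.600000 = 0.7746
ρ < 1, so Jacobi converges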